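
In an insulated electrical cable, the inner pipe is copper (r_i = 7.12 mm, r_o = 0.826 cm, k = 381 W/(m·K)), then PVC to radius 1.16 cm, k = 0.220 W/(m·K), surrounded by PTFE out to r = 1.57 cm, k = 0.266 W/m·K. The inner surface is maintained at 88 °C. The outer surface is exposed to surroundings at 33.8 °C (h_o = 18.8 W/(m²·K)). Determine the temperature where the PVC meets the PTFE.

Treat each layer as a resistance in series:
  R'_copper = ln(0.00826/0.00712)/(2πk) = 0.1485/(2π·381) = 6.204×10^-5 m·K/W
  R'_PVC = ln(0.0116/0.00826)/(2πk) = 0.3396/(2π·0.220) = 0.2457 m·K/W
  R'_PTFE = ln(0.0157/0.0116)/(2πk) = 0.3027/(2π·0.266) = 0.1811 m·K/W
  R'_conv,out = 1/(2πr h) = 1/(2π·0.0157·18.8) = 0.5392 m·K/W
ΣR = 6.204×10^-5 + 0.2457 + 0.1811 + 0.5392 = 0.9661 m·K/W
Q' = ΔT/ΣR = (88 °C − 33.8 °C)/0.9661 = 56.10 W/m
From the inner boundary to the PVC/PTFE interface, ΣR_partial = 0.2458 m·K/W.
T_interface = T_in − Q'·ΣR_partial = 88 °C − (56.10)(0.2458) = 74.2 °C

T = 74.2 °C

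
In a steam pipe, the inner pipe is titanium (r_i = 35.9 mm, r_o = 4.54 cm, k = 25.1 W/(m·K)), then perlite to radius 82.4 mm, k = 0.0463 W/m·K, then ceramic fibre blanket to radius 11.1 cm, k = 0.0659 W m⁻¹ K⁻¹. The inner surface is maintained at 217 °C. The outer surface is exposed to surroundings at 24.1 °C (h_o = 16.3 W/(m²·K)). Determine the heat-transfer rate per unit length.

Resistance network (inner→outer):
  R'_titanium = ln(0.0454/0.0359)/(2πk) = 0.2348/(2π·25.1) = 0.001489 m·K/W
  R'_perlite = ln(0.0824/0.0454)/(2πk) = 0.5961/(2π·0.0463) = 2.049 m·K/W
  R'_ceramic fibre blanket = ln(0.111/0.0824)/(2πk) = 0.2979/(2π·0.0659) = 0.7196 m·K/W
  R'_conv,out = 1/(2πr h) = 1/(2π·0.111·16.3) = 0.08796 m·K/W
ΣR = 0.001489 + 2.049 + 0.7196 + 0.08796 = 2.858 m·K/W
Q' = ΔT/ΣR = (217 °C − 24.1 °C)/2.858 = 67.5 W/m

Q' = 67.5 W/m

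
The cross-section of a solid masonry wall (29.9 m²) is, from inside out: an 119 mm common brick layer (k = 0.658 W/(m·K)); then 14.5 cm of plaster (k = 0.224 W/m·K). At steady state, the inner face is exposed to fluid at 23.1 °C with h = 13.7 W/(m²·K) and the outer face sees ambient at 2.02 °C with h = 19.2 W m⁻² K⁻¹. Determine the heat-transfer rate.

Q = 661 W

Resistance network (inner→outer):
  R_conv,in = 1/(hA) = 1/(13.7·29.9) = 0.002441 K/W
  R_common brick = L/(kA) = 0.119/(0.658·29.9) = 0.006049 K/W
  R_plaster = L/(kA) = 0.145/(0.224·29.9) = 0.02165 K/W
  R_conv,out = 1/(hA) = 1/(19.2·29.9) = 0.001742 K/W
ΣR = 0.002441 + 0.006049 + 0.02165 + 0.001742 = 0.03188 K/W
Q = ΔT/ΣR = (23.1 °C − 2.02 °C)/0.03188 = 661 W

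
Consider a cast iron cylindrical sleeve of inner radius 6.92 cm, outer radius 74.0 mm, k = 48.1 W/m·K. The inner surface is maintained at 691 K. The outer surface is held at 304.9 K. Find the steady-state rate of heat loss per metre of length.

Q' = 2πk·ΔT/ln(r₂/r₁) = 2π × 48.1 × 386.1 / ln(0.0740/0.0692) = 1.74×10^6 W/m

Q' = 1.74×10^6 W/m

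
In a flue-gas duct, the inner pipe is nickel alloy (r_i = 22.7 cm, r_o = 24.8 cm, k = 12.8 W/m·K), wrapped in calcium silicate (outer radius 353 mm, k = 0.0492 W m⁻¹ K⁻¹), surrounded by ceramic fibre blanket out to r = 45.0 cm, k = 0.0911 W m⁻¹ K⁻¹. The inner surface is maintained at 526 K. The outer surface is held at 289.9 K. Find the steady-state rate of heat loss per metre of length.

Q' = 151 W/m

Resistance network (inner→outer):
  R'_nickel alloy = ln(0.248/0.227)/(2πk) = 0.08848/(2π·12.8) = 0.001100 m·K/W
  R'_calcium silicate = ln(0.353/0.248)/(2πk) = 0.3530/(2π·0.0492) = 1.142 m·K/W
  R'_ceramic fibre blanket = ln(0.450/0.353)/(2πk) = 0.2428/(2π·0.0911) = 0.4241 m·K/W
ΣR = 0.001100 + 1.142 + 0.4241 = 1.567 m·K/W
Q' = ΔT/ΣR = (526 K − 289.9 K)/1.567 = 151 W/m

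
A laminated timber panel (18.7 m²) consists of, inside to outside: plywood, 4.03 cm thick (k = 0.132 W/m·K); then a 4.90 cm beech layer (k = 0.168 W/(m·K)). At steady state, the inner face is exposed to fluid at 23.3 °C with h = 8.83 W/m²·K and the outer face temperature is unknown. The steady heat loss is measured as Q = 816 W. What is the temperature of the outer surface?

T_out = -7.69 °C

Sum the resistances:
  R_conv,in = 1/(hA) = 1/(8.83·18.7) = 0.006056 K/W
  R_plywood = L/(kA) = 0.0403/(0.132·18.7) = 0.01633 K/W
  R_beech = L/(kA) = 0.0490/(0.168·18.7) = 0.01560 K/W
ΣR = 0.03798 K/W
ΔT = Q·ΣR = 816 × 0.03798 = 30.99 K
Heat flows outward, so T_out = T_in − ΔT = 23.3 − 30.99 = -7.69 °C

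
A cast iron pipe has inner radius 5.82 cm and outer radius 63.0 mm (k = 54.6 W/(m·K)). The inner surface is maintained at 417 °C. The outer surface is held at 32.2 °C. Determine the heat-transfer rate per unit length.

Q' = 1670 kW/m

Q' = 2πk·ΔT/ln(r₂/r₁) = 2π × 54.6 × 384.8 / ln(0.0630/0.0582) = 1.67×10^6 W/m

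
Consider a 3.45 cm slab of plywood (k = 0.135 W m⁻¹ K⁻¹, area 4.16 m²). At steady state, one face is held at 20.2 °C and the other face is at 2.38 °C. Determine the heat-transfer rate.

Q = kA·ΔT/L = 0.135 × 4.16 × |20.2 °C − 2.38 °C| / 0.0345 = 290 W

Q = 290 W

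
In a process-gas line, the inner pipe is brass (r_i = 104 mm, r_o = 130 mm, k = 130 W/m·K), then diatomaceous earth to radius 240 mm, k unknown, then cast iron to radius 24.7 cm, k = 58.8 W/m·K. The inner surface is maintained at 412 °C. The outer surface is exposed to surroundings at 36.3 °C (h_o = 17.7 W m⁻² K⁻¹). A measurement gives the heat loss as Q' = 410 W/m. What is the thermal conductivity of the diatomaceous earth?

ΣR = ΔT/Q' = |412 − 36.3|/410 = 0.9163 m·K/W
Known resistances:
  R'_brass = ln(0.130/0.104)/(2πk) = 0.2231/(2π·130) = 2.732×10^-4 m·K/W
  R'_cast iron = ln(0.247/0.240)/(2πk) = 0.02875/(2π·58.8) = 7.782×10^-5 m·K/W
  R'_conv,out = 1/(2πr h) = 1/(2π·0.247·17.7) = 0.03640 m·K/W
R_diatomaceous earth = ΣR − ΣR_known = 0.9163 − 0.03675 = 0.8796 m·K/W
ln(r₂/r₁)/(2πk) = 0.8796 ⇒ k = 0.6131/(2π·0.8796) = 0.111 W/m·K

k = 0.111 W/m·K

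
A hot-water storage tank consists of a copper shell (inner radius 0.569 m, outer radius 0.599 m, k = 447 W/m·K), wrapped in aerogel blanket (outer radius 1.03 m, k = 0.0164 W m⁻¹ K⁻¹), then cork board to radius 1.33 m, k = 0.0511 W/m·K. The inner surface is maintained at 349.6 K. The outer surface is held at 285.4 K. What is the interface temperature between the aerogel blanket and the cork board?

T = 291.3 K

Series thermal resistances, inner to outer:
  R_copper = (1/0.569 − 1/0.599)/(4πk) = 0.08802/(4π·447) = 1.567×10^-5 K/W
  R_aerogel blanket = (1/0.599 − 1/1.03)/(4πk) = 0.6986/(4π·0.0164) = 3.390 K/W
  R_cork board = (1/1.03 − 1/1.33)/(4πk) = 0.2190/(4π·0.0511) = 0.3410 K/W
ΣR = 1.567×10^-5 + 3.390 + 0.3410 = 3.731 K/W
Q = ΔT/ΣR = (349.6 K − 285.4 K)/3.731 = 17.21 W
From the inner boundary to the aerogel blanket/cork board interface, ΣR_partial = 3.390 K/W.
T_interface = T_in − Q·ΣR_partial = 349.6 K − (17.21)(3.390) = 291.3 K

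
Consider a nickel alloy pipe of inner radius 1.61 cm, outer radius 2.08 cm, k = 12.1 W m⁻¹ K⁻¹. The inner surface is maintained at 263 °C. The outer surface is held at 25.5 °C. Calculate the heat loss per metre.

Q' = 70500 W/m

Q' = 2πk·ΔT/ln(r₂/r₁) = 2π × 12.1 × 237.5 / ln(0.0208/0.0161) = 70500 W/m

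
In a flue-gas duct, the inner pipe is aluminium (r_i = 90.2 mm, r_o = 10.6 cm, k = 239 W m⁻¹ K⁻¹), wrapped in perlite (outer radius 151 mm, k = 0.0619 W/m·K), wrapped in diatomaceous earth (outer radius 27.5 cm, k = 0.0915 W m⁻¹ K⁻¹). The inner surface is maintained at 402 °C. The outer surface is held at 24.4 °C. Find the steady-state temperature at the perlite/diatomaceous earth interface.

Treat each layer as a resistance in series:
  R'_aluminium = ln(0.106/0.0902)/(2πk) = 0.1614/(2π·239) = 1.075×10^-4 m·K/W
  R'_perlite = ln(0.151/0.106)/(2πk) = 0.3538/(2π·0.0619) = 0.9098 m·K/W
  R'_diatomaceous earth = ln(0.275/0.151)/(2πk) = 0.5995/(2π·0.0915) = 1.043 m·K/W
ΣR = 1.075×10^-4 + 0.9098 + 1.043 = 1.953 m·K/W
Q' = ΔT/ΣR = (402 °C − 24.4 °C)/1.953 = 193.3 W/m
From the inner boundary to the perlite/diatomaceous earth interface, ΣR_partial = 0.9099 m·K/W.
T_interface = T_in − Q'·ΣR_partial = 402 °C − (193.3)(0.9099) = 226 °C

T = 226 °C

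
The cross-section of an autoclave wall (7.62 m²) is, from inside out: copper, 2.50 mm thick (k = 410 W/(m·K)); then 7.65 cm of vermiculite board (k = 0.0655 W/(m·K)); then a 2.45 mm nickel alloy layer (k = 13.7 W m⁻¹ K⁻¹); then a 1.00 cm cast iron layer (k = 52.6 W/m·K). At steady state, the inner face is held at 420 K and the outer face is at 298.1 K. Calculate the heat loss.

Series thermal resistances, inner to outer:
  R_copper = L/(kA) = 0.00250/(410·7.62) = 8.002×10^-7 K/W
  R_vermiculite board = L/(kA) = 0.0765/(0.0655·7.62) = 0.1533 K/W
  R_nickel alloy = L/(kA) = 0.00245/(13.7·7.62) = 2.347×10^-5 K/W
  R_cast iron = L/(kA) = 0.0100/(52.6·7.62) = 2.495×10^-5 K/W
ΣR = 8.002×10^-7 + 0.1533 + 2.347×10^-5 + 2.495×10^-5 = 0.1533 K/W
Q = ΔT/ΣR = (420 K − 298.1 K)/0.1533 = 795 W

Q = 795 W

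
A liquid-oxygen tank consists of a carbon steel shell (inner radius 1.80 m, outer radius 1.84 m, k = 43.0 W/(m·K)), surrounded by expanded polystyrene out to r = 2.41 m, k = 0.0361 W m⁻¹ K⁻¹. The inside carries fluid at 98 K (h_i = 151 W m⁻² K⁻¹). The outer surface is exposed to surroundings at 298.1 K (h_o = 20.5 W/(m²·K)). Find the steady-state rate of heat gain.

Q = 704 W

Series thermal resistances, inner to outer:
  R_conv,in = 1/(4πr²h) = 1/(4π·1.80²·151) = 1.627×10^-4 K/W
  R_carbon steel = (1/1.80 − 1/1.84)/(4πk) = 0.01208/(4π·43.0) = 2.235×10^-5 K/W
  R_expanded polystyrene = (1/1.84 − 1/2.41)/(4πk) = 0.1285/(4π·0.0361) = 0.2833 K/W
  R_conv,out = 1/(4πr²h) = 1/(4π·2.41²·20.5) = 6.683×10^-4 K/W
ΣR = 1.627×10^-4 + 2.235×10^-5 + 0.2833 + 6.683×10^-4 = 0.2842 K/W
Q = ΔT/ΣR = (98 K − 298.1 K)/0.2842 = -704 W
(Negative Q ⇒ heat flows inward; heat gain = 704 W.)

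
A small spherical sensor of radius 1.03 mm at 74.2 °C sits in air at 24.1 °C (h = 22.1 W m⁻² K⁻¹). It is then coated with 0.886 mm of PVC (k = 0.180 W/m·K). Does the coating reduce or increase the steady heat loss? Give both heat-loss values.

Critical radius for a sphere: r_cr = 2k/h = 0.0163 m = 1.63 cm.
Outer radius after coating: r₂ = 0.00103 + 8.86×10^-4 = 0.001916 m.
Since r₁ < r_cr and r₂ ≤ r_cr, the coating moves toward the maximum at r_cr — heat loss rises.
Bare: R = 1/(4πr₁²h) = 3394 K/W; Q = 50.1/3394 = 0.0148 W.
Coated: R = R_cond + R_conv = 1179 K/W; Q = 50.1/1179 = 0.0425 W.

increases: 0.0148 → 0.0425 W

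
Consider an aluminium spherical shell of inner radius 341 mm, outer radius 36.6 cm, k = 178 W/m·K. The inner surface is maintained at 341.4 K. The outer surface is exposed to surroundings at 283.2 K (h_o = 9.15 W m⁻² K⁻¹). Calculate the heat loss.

Q = 895 W

Series thermal resistances, inner to outer:
  R_aluminium = (1/0.341 − 1/0.366)/(4πk) = 0.2003/(4π·178) = 8.955×10^-5 K/W
  R_conv,out = 1/(4πr²h) = 1/(4π·0.366²·9.15) = 0.06492 K/W
ΣR = 8.955×10^-5 + 0.06492 = 0.06501 K/W
Q = ΔT/ΣR = (341.4 K − 283.2 K)/0.06501 = 895 W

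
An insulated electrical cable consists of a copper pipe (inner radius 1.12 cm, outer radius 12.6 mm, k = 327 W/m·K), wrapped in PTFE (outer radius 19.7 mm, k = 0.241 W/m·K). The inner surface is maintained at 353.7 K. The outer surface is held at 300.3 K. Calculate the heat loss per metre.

Q' = 181 W/m

Treat each layer as a resistance in series:
  R'_copper = ln(0.0126/0.0112)/(2πk) = 0.1178/(2π·327) = 5.733×10^-5 m·K/W
  R'_PTFE = ln(0.0197/0.0126)/(2πk) = 0.4469/(2π·0.241) = 0.2951 m·K/W
ΣR = 5.733×10^-5 + 0.2951 = 0.2952 m·K/W
Q' = ΔT/ΣR = (353.7 K − 300.3 K)/0.2952 = 181 W/m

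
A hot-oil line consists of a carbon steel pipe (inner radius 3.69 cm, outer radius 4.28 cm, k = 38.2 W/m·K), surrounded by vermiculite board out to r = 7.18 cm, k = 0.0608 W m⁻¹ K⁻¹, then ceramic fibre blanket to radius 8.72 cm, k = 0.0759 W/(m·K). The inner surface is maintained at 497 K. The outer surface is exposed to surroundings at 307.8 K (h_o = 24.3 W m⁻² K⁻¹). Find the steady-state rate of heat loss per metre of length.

Resistance network (inner→outer):
  R'_carbon steel = ln(0.0428/0.0369)/(2πk) = 0.1483/(2π·38.2) = 6.180×10^-4 m·K/W
  R'_vermiculite board = ln(0.0718/0.0428)/(2πk) = 0.5173/(2π·0.0608) = 1.354 m·K/W
  R'_ceramic fibre blanket = ln(0.0872/0.0718)/(2πk) = 0.1943/(2π·0.0759) = 0.4075 m·K/W
  R'_conv,out = 1/(2πr h) = 1/(2π·0.0872·24.3) = 0.07511 m·K/W
ΣR = 6.180×10^-4 + 1.354 + 0.4075 + 0.07511 = 1.837 m·K/W
Q' = ΔT/ΣR = (497 K − 307.8 K)/1.837 = 103 W/m

Q' = 103 W/m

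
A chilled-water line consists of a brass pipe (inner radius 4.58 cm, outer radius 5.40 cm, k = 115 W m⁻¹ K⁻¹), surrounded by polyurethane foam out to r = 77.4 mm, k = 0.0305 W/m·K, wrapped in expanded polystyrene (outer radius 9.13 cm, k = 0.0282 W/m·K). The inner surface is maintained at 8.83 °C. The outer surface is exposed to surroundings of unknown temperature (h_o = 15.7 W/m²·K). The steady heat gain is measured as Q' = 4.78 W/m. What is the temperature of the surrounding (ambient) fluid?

T_out = 22.8 °C

Sum the resistances:
  R'_brass = ln(0.0540/0.0458)/(2πk) = 0.1647/(2π·115) = 2.279×10^-4 m·K/W
  R'_polyurethane foam = ln(0.0774/0.0540)/(2πk) = 0.3600/(2π·0.0305) = 1.879 m·K/W
  R'_expanded polystyrene = ln(0.0913/0.0774)/(2πk) = 0.1652/(2π·0.0282) = 0.9322 m·K/W
  R'_conv,out = 1/(2πr h) = 1/(2π·0.0913·15.7) = 0.1110 m·K/W
ΣR = 2.922 m·K/W
ΔT = Q'·ΣR = 4.78 × 2.922 = 13.97 K
Heat flows inward, so T_out = T_in + ΔT = 8.83 + 13.97 = 22.8 °C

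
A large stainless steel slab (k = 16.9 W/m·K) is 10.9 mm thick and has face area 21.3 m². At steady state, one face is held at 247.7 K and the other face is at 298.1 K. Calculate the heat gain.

Q = 1660 kW

Q = kA·ΔT/L = 16.9 × 21.3 × |247.7 K − 298.1 K| / 0.0109 = 1.66×10^6 W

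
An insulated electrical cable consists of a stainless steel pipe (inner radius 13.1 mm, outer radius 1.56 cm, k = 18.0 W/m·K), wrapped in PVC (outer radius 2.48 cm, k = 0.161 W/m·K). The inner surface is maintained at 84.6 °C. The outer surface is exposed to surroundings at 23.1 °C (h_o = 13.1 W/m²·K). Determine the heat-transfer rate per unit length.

Q' = 64.8 W/m

Resistance network (inner→outer):
  R'_stainless steel = ln(0.0156/0.0131)/(2πk) = 0.1747/(2π·18.0) = 0.001544 m·K/W
  R'_PVC = ln(0.0248/0.0156)/(2πk) = 0.4636/(2π·0.161) = 0.4583 m·K/W
  R'_conv,out = 1/(2πr h) = 1/(2π·0.0248·13.1) = 0.4899 m·K/W
ΣR = 0.001544 + 0.4583 + 0.4899 = 0.9497 m·K/W
Q' = ΔT/ΣR = (84.6 °C − 23.1 °C)/0.9497 = 64.8 W/m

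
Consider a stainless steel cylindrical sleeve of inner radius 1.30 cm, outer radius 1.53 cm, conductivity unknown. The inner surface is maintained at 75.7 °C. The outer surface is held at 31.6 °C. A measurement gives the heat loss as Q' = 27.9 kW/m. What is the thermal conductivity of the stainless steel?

ΣR = ΔT/Q' = |75.7 − 31.6|/27900 = 0.001581 m·K/W
ln(r₂/r₁)/(2πk) = 0.001581 ⇒ k = 0.1629/(2π·0.001581) = 16.4 W/m·K

k = 16.4 W/m·K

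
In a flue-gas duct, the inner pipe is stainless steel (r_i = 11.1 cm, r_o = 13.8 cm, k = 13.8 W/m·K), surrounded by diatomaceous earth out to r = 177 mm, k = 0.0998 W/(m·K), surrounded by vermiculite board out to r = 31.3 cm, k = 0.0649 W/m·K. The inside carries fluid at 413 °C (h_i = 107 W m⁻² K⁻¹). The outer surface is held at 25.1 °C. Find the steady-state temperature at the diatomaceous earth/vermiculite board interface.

T = 325 °C

Resistance network (inner→outer):
  R'_conv,in = 1/(2πr h) = 1/(2π·0.111·107) = 0.01340 m·K/W
  R'_stainless steel = ln(0.138/0.111)/(2πk) = 0.2177/(2π·13.8) = 0.002511 m·K/W
  R'_diatomaceous earth = ln(0.177/0.138)/(2πk) = 0.2489/(2π·0.0998) = 0.3969 m·K/W
  R'_vermiculite board = ln(0.313/0.177)/(2πk) = 0.5701/(2π·0.0649) = 1.398 m·K/W
ΣR = 0.01340 + 0.002511 + 0.3969 + 1.398 = 1.811 m·K/W
Q' = ΔT/ΣR = (413 °C − 25.1 °C)/1.811 = 214.2 W/m
From the inner boundary to the diatomaceous earth/vermiculite board interface, ΣR_partial = 0.4128 m·K/W.
T_interface = T_in − Q'·ΣR_partial = 413 °C − (214.2)(0.4128) = 325 °C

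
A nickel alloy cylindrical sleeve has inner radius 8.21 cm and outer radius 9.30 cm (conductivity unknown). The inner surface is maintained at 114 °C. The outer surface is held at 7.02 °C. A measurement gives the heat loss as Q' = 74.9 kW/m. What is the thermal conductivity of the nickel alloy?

ΣR = ΔT/Q' = |114 − 7.02|/74900 = 0.001428 m·K/W
ln(r₂/r₁)/(2πk) = 0.001428 ⇒ k = 0.1247/(2π·0.001428) = 13.9 W/m·K

k = 13.9 W/m·K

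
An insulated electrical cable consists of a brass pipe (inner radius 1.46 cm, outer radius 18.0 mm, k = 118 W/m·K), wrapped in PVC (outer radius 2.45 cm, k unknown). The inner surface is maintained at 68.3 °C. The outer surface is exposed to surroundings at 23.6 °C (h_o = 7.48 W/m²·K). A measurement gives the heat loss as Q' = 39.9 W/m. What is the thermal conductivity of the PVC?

k = 0.195 W/m·K

ΣR = ΔT/Q' = |68.3 − 23.6|/39.9 = 1.120 m·K/W
Known resistances:
  R'_brass = ln(0.0180/0.0146)/(2πk) = 0.2094/(2π·118) = 2.824×10^-4 m·K/W
  R'_conv,out = 1/(2πr h) = 1/(2π·0.0245·7.48) = 0.8685 m·K/W
R_PVC = ΣR − ΣR_known = 1.120 − 0.8688 = 0.2512 m·K/W
ln(r₂/r₁)/(2πk) = 0.2512 ⇒ k = 0.3083/(2π·0.2512) = 0.195 W/m·K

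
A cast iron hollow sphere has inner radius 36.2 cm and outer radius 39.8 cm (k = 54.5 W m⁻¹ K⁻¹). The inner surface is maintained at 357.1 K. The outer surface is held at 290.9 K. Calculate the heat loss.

Q = 4πk·ΔT/(1/r₁ − 1/r₂) = 4π × 54.5 × 66.2 / (1/0.362 − 1/0.398) = 1.81×10^5 W

Q = 181 kW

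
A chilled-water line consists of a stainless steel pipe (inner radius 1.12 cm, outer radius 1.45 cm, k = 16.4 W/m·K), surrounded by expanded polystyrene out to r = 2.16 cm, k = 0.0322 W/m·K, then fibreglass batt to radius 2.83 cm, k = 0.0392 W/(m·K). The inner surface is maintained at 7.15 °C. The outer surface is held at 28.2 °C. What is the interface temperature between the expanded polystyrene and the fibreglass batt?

Treat each layer as a resistance in series:
  R'_stainless steel = ln(0.0145/0.0112)/(2πk) = 0.2582/(2π·16.4) = 0.002506 m·K/W
  R'_expanded polystyrene = ln(0.0216/0.0145)/(2πk) = 0.3985/(2π·0.0322) = 1.970 m·K/W
  R'_fibreglass batt = ln(0.0283/0.0216)/(2πk) = 0.2702/(2π·0.0392) = 1.097 m·K/W
ΣR = 0.002506 + 1.970 + 1.097 = 3.070 m·K/W
Q' = ΔT/ΣR = (7.15 °C − 28.2 °C)/3.070 = -6.857 W/m
From the inner boundary to the expanded polystyrene/fibreglass batt interface, ΣR_partial = 1.973 m·K/W.
T_interface = T_in − Q'·ΣR_partial = 7.15 °C − (-6.857)(1.973) = 20.7 °C

T = 20.7 °C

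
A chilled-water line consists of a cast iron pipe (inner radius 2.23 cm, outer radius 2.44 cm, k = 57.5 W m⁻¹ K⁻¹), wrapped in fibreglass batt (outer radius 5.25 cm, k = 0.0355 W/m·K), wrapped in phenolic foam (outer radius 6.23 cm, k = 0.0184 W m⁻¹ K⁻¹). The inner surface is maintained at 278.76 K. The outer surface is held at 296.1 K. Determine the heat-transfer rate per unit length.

Treat each layer as a resistance in series:
  R'_cast iron = ln(0.0244/0.0223)/(2πk) = 0.09000/(2π·57.5) = 2.491×10^-4 m·K/W
  R'_fibreglass batt = ln(0.0525/0.0244)/(2πk) = 0.7662/(2π·0.0355) = 3.435 m·K/W
  R'_phenolic foam = ln(0.0623/0.0525)/(2πk) = 0.1711/(2π·0.0184) = 1.480 m·K/W
ΣR = 2.491×10^-4 + 3.435 + 1.480 = 4.915 m·K/W
Q' = ΔT/ΣR = (278.76 K − 296.1 K)/4.915 = -3.53 W/m
(Negative Q' ⇒ heat flows inward; heat gain = 3.53 W/m.)

Q' = 3.53 W/m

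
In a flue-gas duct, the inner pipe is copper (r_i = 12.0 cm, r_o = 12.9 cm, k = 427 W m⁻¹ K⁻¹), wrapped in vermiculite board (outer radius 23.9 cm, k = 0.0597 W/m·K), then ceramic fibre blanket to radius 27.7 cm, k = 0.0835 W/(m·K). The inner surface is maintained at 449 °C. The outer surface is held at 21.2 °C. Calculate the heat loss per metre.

Series thermal resistances, inner to outer:
  R'_copper = ln(0.129/0.120)/(2πk) = 0.07232/(2π·427) = 2.696×10^-5 m·K/W
  R'_vermiculite board = ln(0.239/0.129)/(2πk) = 0.6167/(2π·0.0597) = 1.644 m·K/W
  R'_ceramic fibre blanket = ln(0.277/0.239)/(2πk) = 0.1476/(2π·0.0835) = 0.2812 m·K/W
ΣR = 2.696×10^-5 + 1.644 + 0.2812 = 1.925 m·K/W
Q' = ΔT/ΣR = (449 °C − 21.2 °C)/1.925 = 222 W/m

Q' = 222 W/m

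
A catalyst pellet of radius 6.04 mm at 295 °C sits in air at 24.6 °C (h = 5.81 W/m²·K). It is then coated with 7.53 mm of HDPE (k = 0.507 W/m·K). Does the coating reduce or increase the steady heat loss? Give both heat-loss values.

increases: 0.720 → 3.05 W

Critical radius for a sphere: r_cr = 2k/h = 0.175 m = 17.5 cm.
Outer radius after coating: r₂ = 0.00604 + 0.00753 = 0.01357 m.
Since r₁ < r_cr and r₂ ≤ r_cr, the coating moves toward the maximum at r_cr — heat loss rises.
Bare: R = 1/(4πr₁²h) = 375.4 K/W; Q = 270.4/375.4 = 0.720 W.
Coated: R = R_cond + R_conv = 88.80 K/W; Q = 270.4/88.80 = 3.05 W.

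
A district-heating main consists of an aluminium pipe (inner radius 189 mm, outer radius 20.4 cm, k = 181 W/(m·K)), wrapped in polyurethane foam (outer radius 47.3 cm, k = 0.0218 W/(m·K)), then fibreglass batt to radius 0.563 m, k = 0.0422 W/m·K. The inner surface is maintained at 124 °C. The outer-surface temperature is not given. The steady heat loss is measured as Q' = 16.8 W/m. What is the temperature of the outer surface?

Series resistances:
  R'_aluminium = ln(0.204/0.189)/(2πk) = 0.07637/(2π·181) = 6.716×10^-5 m·K/W
  R'_polyurethane foam = ln(0.473/0.204)/(2πk) = 0.8410/(2π·0.0218) = 6.140 m·K/W
  R'_fibreglass batt = ln(0.563/0.473)/(2πk) = 0.1742/(2π·0.0422) = 0.6569 m·K/W
ΣR = 6.797 m·K/W
ΔT = Q'·ΣR = 16.8 × 6.797 = 114.2 K
Heat flows outward, so T_out = T_in − ΔT = 124 − 114.2 = 9.8 °C

T_out = 9.8 °C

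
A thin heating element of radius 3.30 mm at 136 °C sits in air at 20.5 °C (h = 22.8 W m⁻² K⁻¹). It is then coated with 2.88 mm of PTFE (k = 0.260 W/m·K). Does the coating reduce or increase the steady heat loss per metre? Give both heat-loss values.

increases: 54.6 → 76.3 W/m

Critical radius for a cylinder: r_cr = k/h = 0.0114 m = 1.14 cm.
Outer radius after coating: r₂ = 0.00330 + 0.00288 = 0.00618 m.
Since r₁ < r_cr and r₂ ≤ r_cr, the coating moves toward the maximum at r_cr — heat loss rises.
Bare: R = 1/(2πr₁h) = 2.115 m·K/W; Q = 115.5/2.115 = 54.6 W/m.
Coated: R = R_cond + R_conv = 1.514 m·K/W; Q = 115.5/1.514 = 76.3 W/m.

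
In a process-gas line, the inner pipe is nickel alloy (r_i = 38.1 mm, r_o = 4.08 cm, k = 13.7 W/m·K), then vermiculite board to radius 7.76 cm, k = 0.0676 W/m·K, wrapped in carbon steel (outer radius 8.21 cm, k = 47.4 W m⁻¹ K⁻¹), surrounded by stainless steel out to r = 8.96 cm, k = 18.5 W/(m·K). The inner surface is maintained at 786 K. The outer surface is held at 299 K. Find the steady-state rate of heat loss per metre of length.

Treat each layer as a resistance in series:
  R'_nickel alloy = ln(0.0408/0.0381)/(2πk) = 0.06847/(2π·13.7) = 7.954×10^-4 m·K/W
  R'_vermiculite board = ln(0.0776/0.0408)/(2πk) = 0.6429/(2π·0.0676) = 1.514 m·K/W
  R'_carbon steel = ln(0.0821/0.0776)/(2πk) = 0.05637/(2π·47.4) = 1.893×10^-4 m·K/W
  R'_stainless steel = ln(0.0896/0.0821)/(2πk) = 0.08742/(2π·18.5) = 7.520×10^-4 m·K/W
ΣR = 7.954×10^-4 + 1.514 + 1.893×10^-4 + 7.520×10^-4 = 1.516 m·K/W
Q' = ΔT/ΣR = (786 K − 299 K)/1.516 = 321 W/m

Q' = 321 W/m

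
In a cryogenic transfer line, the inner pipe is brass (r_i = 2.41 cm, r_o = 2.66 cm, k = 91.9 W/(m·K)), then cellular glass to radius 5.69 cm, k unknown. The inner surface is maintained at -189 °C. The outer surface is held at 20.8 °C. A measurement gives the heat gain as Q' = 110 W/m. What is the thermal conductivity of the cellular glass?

ΣR = ΔT/Q' = |-189 − 20.8|/110 = 1.907 m·K/W
Known resistances:
  R'_brass = ln(0.0266/0.0241)/(2πk) = 0.09870/(2π·91.9) = 1.709×10^-4 m·K/W
R_cellular glass = ΣR − ΣR_known = 1.907 − 1.709×10^-4 = 1.907 m·K/W
ln(r₂/r₁)/(2πk) = 1.907 ⇒ k = 0.7604/(2π·1.907) = 0.0635 W/m·K

k = 0.0635 W/m·K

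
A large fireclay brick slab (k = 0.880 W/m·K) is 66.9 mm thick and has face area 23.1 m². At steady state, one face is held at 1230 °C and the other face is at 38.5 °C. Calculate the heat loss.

Q = 362 kW

Q = kA·ΔT/L = 0.880 × 23.1 × |1230 °C − 38.5 °C| / 0.0669 = 3.62×10^5 W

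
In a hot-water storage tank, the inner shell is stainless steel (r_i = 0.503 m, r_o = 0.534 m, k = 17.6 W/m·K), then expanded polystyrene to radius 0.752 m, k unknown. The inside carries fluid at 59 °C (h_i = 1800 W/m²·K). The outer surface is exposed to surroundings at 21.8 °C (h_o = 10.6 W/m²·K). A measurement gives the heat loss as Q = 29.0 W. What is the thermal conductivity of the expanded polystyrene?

ΣR = ΔT/Q = |59 − 21.8|/29.0 = 1.283 K/W
Known resistances:
  R_conv,in = 1/(4πr²h) = 1/(4π·0.503²·1800) = 1.747×10^-4 K/W
  R_stainless steel = (1/0.503 − 1/0.534)/(4πk) = 0.1154/(4π·17.6) = 5.218×10^-4 K/W
  R_conv,out = 1/(4πr²h) = 1/(4π·0.752²·10.6) = 0.01328 K/W
R_expanded polystyrene = ΣR − ΣR_known = 1.283 − 0.01398 = 1.269 K/W
(1/r₁−1/r₂)/(4πk) = 1.269 ⇒ k = 0.5429/(4π·1.269) = 0.0340 W/m·K

k = 0.0340 W/m·K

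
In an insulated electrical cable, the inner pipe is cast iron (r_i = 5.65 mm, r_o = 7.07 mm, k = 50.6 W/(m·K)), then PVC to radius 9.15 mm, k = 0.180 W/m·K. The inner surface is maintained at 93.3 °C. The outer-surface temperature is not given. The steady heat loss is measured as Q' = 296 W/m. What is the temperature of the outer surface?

Sum the resistances:
  R'_cast iron = ln(0.00707/0.00565)/(2πk) = 0.2242/(2π·50.6) = 7.052×10^-4 m·K/W
  R'_PVC = ln(0.00915/0.00707)/(2πk) = 0.2579/(2π·0.180) = 0.2280 m·K/W
ΣR = 0.2287 m·K/W
ΔT = Q'·ΣR = 296 × 0.2287 = 67.70 K
Heat flows outward, so T_out = T_in − ΔT = 93.3 − 67.70 = 25.6 °C

T_out = 25.6 °C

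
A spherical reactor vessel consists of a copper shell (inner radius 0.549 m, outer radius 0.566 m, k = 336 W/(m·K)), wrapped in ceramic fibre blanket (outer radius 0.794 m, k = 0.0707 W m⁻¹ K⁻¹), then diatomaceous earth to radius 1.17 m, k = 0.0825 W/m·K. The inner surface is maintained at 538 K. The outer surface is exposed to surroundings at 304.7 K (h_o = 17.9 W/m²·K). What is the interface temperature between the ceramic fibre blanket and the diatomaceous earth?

T = 400 K

Series thermal resistances, inner to outer:
  R_copper = (1/0.549 − 1/0.566)/(4πk) = 0.05471/(4π·336) = 1.296×10^-5 K/W
  R_ceramic fibre blanket = (1/0.566 − 1/0.794)/(4πk) = 0.5073/(4π·0.0707) = 0.5710 K/W
  R_diatomaceous earth = (1/0.794 − 1/1.17)/(4πk) = 0.4047/(4π·0.0825) = 0.3904 K/W
  R_conv,out = 1/(4πr²h) = 1/(4π·1.17²·17.9) = 0.003248 K/W
ΣR = 1.296×10^-5 + 0.5710 + 0.3904 + 0.003248 = 0.9647 K/W
Q = ΔT/ΣR = (538 K − 304.7 K)/0.9647 = 241.8 W
From the inner boundary to the ceramic fibre blanket/diatomaceous earth interface, ΣR_partial = 0.5710 K/W.
T_interface = T_in − Q·ΣR_partial = 538 K − (241.8)(0.5710) = 400 K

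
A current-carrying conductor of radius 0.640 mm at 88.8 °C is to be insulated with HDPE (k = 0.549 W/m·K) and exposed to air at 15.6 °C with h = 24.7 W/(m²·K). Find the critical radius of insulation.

For a cylinder, r_cr = k_ins/h = 0.549/24.7 = 0.0222 m = 2.22 cm

r_cr = 2.22 cm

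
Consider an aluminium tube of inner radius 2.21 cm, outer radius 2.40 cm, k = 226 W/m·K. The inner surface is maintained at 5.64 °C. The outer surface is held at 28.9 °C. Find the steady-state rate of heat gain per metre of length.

Q' = 400 kW/m

Q' = 2πk·ΔT/ln(r₂/r₁) = 2π × 226 × 23.26 / ln(0.0240/0.0221) = 4.00×10^5 W/m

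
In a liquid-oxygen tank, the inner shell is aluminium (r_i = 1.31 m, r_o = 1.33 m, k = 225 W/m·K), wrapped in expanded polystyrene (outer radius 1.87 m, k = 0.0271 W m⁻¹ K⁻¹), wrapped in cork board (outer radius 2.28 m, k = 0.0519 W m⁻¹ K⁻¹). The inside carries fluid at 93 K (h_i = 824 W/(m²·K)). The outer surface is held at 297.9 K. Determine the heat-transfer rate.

Resistance network (inner→outer):
  R_conv,in = 1/(4πr²h) = 1/(4π·1.31²·824) = 5.628×10^-5 K/W
  R_aluminium = (1/1.31 − 1/1.33)/(4πk) = 0.01148/(4π·225) = 4.060×10^-6 K/W
  R_expanded polystyrene = (1/1.33 − 1/1.87)/(4πk) = 0.2171/(4π·0.0271) = 0.6376 K/W
  R_cork board = (1/1.87 − 1/2.28)/(4πk) = 0.09616/(4π·0.0519) = 0.1474 K/W
ΣR = 5.628×10^-5 + 4.060×10^-6 + 0.6376 + 0.1474 = 0.7851 K/W
Q = ΔT/ΣR = (93 K − 297.9 K)/0.7851 = -261 W
(Negative Q ⇒ heat flows inward; heat gain = 261 W.)

Q = 261 W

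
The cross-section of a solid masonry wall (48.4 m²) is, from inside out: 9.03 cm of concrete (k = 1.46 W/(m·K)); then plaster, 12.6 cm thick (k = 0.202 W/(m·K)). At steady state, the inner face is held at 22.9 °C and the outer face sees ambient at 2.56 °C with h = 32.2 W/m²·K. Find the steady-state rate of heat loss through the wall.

Treat each layer as a resistance in series:
  R_concrete = L/(kA) = 0.0903/(1.46·48.4) = 0.001278 K/W
  R_plaster = L/(kA) = 0.126/(0.202·48.4) = 0.01289 K/W
  R_conv,out = 1/(hA) = 1/(32.2·48.4) = 6.417×10^-4 K/W
ΣR = 0.001278 + 0.01289 + 6.417×10^-4 = 0.01481 K/W
Q = ΔT/ΣR = (22.9 °C − 2.56 °C)/0.01481 = 1370 W

Q = 1370 W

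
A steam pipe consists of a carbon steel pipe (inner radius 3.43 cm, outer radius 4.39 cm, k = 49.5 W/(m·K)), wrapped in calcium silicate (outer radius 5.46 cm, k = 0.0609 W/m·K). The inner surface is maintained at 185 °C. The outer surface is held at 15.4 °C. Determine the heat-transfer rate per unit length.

Resistance network (inner→outer):
  R'_carbon steel = ln(0.0439/0.0343)/(2πk) = 0.2468/(2π·49.5) = 7.934×10^-4 m·K/W
  R'_calcium silicate = ln(0.0546/0.0439)/(2πk) = 0.2181/(2π·0.0609) = 0.5700 m·K/W
ΣR = 7.934×10^-4 + 0.5700 = 0.5708 m·K/W
Q' = ΔT/ΣR = (185 °C − 15.4 °C)/0.5708 = 297 W/m

Q' = 297 W/m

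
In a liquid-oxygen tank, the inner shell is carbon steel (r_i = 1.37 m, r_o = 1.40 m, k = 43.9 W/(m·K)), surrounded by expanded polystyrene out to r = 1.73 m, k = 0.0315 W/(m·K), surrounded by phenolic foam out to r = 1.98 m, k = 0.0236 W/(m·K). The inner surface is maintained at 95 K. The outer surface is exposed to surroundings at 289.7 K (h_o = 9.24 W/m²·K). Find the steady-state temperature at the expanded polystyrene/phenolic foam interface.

T = 208.1 K

Treat each layer as a resistance in series:
  R_carbon steel = (1/1.37 − 1/1.40)/(4πk) = 0.01564/(4π·43.9) = 2.835×10^-5 K/W
  R_expanded polystyrene = (1/1.40 − 1/1.73)/(4πk) = 0.1363/(4π·0.0315) = 0.3442 K/W
  R_phenolic foam = (1/1.73 − 1/1.98)/(4πk) = 0.07298/(4π·0.0236) = 0.2461 K/W
  R_conv,out = 1/(4πr²h) = 1/(4π·1.98²·9.24) = 0.002197 K/W
ΣR = 2.835×10^-5 + 0.3442 + 0.2461 + 0.002197 = 0.5925 K/W
Q = ΔT/ΣR = (95 K − 289.7 K)/0.5925 = -328.6 W
From the inner boundary to the expanded polystyrene/phenolic foam interface, ΣR_partial = 0.3442 K/W.
T_interface = T_in − Q·ΣR_partial = 95 K − (-328.6)(0.3442) = 208.1 K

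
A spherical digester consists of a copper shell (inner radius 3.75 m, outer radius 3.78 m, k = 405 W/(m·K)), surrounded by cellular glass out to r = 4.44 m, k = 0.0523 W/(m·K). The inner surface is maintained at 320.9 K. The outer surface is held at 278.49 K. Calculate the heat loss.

Q = 709 W

Series thermal resistances, inner to outer:
  R_copper = (1/3.75 − 1/3.78)/(4πk) = 0.002116/(4π·405) = 4.158×10^-7 K/W
  R_cellular glass = (1/3.78 − 1/4.44)/(4πk) = 0.03933/(4π·0.0523) = 0.05984 K/W
ΣR = 4.158×10^-7 + 0.05984 = 0.05984 K/W
Q = ΔT/ΣR = (320.9 K − 278.49 K)/0.05984 = 709 W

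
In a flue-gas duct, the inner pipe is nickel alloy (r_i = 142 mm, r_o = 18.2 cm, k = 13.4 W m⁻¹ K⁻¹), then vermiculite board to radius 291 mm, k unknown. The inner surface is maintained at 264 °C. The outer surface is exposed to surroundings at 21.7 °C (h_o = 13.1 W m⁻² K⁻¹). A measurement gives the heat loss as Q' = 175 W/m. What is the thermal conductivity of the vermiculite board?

ΣR = ΔT/Q' = |264 − 21.7|/175 = 1.385 m·K/W
Known resistances:
  R'_nickel alloy = ln(0.182/0.142)/(2πk) = 0.2482/(2π·13.4) = 0.002948 m·K/W
  R'_conv,out = 1/(2πr h) = 1/(2π·0.291·13.1) = 0.04175 m·K/W
R_vermiculite board = ΣR − ΣR_known = 1.385 − 0.04470 = 1.340 m·K/W
ln(r₂/r₁)/(2πk) = 1.340 ⇒ k = 0.4693/(2π·1.340) = 0.0557 W/m·K

k = 0.0557 W/m·K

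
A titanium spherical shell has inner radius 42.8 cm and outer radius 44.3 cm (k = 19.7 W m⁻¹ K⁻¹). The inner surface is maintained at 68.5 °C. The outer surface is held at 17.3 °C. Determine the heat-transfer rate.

Q = 160 kW

Q = 4πk·ΔT/(1/r₁ − 1/r₂) = 4π × 19.7 × 51.2 / (1/0.428 − 1/0.443) = 1.60×10^5 W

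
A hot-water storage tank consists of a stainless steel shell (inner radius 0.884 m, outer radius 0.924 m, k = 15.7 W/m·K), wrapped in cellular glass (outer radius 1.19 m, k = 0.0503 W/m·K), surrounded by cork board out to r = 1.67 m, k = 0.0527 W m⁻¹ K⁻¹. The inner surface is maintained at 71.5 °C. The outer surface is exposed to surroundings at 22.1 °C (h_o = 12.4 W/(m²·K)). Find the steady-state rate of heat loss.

Series thermal resistances, inner to outer:
  R_stainless steel = (1/0.884 − 1/0.924)/(4πk) = 0.04897/(4π·15.7) = 2.482×10^-4 K/W
  R_cellular glass = (1/0.924 − 1/1.19)/(4πk) = 0.2419/(4π·0.0503) = 0.3827 K/W
  R_cork board = (1/1.19 − 1/1.67)/(4πk) = 0.2415/(4π·0.0527) = 0.3647 K/W
  R_conv,out = 1/(4πr²h) = 1/(4π·1.67²·12.4) = 0.002301 K/W
ΣR = 2.482×10^-4 + 0.3827 + 0.3647 + 0.002301 = 0.7499 K/W
Q = ΔT/ΣR = (71.5 °C − 22.1 °C)/0.7499 = 65.9 W

Q = 65.9 W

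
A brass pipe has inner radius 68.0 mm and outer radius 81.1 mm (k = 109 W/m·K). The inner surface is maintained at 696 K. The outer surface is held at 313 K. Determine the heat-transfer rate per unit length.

Q' = 1.49×10^6 W/m

Q' = 2πk·ΔT/ln(r₂/r₁) = 2π × 109 × 383 / ln(0.0811/0.0680) = 1.49×10^6 W/m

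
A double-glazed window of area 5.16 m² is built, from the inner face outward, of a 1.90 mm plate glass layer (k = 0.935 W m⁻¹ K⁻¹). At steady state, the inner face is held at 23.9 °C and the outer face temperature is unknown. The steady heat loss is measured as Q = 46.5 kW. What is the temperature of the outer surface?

T_out = 5.59 °C

Sum the resistances:
  R_plate glass = L/(kA) = 0.00190/(0.935·5.16) = 3.938×10^-4 K/W
ΣR = 3.938×10^-4 K/W
ΔT = Q·ΣR = 46500 × 3.938×10^-4 = 18.31 K
Heat flows outward, so T_out = T_in − ΔT = 23.9 − 18.31 = 5.59 °C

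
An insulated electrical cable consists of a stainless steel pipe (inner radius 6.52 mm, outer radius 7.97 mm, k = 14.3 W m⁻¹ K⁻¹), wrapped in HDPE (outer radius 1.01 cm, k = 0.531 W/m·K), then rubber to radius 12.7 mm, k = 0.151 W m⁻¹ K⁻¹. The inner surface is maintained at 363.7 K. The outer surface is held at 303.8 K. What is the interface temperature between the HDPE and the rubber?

T = 349.8 K

Treat each layer as a resistance in series:
  R'_stainless steel = ln(0.00797/0.00652)/(2πk) = 0.2008/(2π·14.3) = 0.002235 m·K/W
  R'_HDPE = ln(0.0101/0.00797)/(2πk) = 0.2369/(2π·0.531) = 0.07099 m·K/W
  R'_rubber = ln(0.0127/0.0101)/(2πk) = 0.2291/(2π·0.151) = 0.2414 m·K/W
ΣR = 0.002235 + 0.07099 + 0.2414 = 0.3146 m·K/W
Q' = ΔT/ΣR = (363.7 K − 303.8 K)/0.3146 = 190.4 W/m
From the inner boundary to the HDPE/rubber interface, ΣR_partial = 0.07322 m·K/W.
T_interface = T_in − Q'·ΣR_partial = 363.7 K − (190.4)(0.07322) = 349.8 K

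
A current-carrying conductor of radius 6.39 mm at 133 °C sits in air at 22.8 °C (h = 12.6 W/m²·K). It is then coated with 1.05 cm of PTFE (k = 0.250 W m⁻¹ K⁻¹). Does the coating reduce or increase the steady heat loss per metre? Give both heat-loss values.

increases: 55.7 → 80.6 W/m

Critical radius for a cylinder: r_cr = k/h = 0.0198 m = 1.98 cm.
Outer radius after coating: r₂ = 0.00639 + 0.0105 = 0.01689 m.
Since r₁ < r_cr and r₂ ≤ r_cr, the coating moves toward the maximum at r_cr — heat loss rises.
Bare: R = 1/(2πr₁h) = 1.977 m·K/W; Q = 110.2/1.977 = 55.7 W/m.
Coated: R = R_cond + R_conv = 1.367 m·K/W; Q = 110.2/1.367 = 80.6 W/m.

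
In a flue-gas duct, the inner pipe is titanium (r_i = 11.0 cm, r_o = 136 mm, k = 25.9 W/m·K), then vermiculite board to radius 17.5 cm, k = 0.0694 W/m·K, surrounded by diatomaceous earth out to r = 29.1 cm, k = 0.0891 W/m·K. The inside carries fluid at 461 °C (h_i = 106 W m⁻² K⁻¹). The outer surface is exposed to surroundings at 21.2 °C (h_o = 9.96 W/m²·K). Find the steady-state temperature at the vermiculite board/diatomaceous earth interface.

T = 293 °C

Resistance network (inner→outer):
  R'_conv,in = 1/(2πr h) = 1/(2π·0.110·106) = 0.01365 m·K/W
  R'_titanium = ln(0.136/0.110)/(2πk) = 0.2122/(2π·25.9) = 0.001304 m·K/W
  R'_vermiculite board = ln(0.175/0.136)/(2πk) = 0.2521/(2π·0.0694) = 0.5782 m·K/W
  R'_diatomaceous earth = ln(0.291/0.175)/(2πk) = 0.5085/(2π·0.0891) = 0.9084 m·K/W
  R'_conv,out = 1/(2πr h) = 1/(2π·0.291·9.96) = 0.05491 m·K/W
ΣR = 0.01365 + 0.001304 + 0.5782 + 0.9084 + 0.05491 = 1.556 m·K/W
Q' = ΔT/ΣR = (461 °C − 21.2 °C)/1.556 = 282.6 W/m
From the inner boundary to the vermiculite board/diatomaceous earth interface, ΣR_partial = 0.5932 m·K/W.
T_interface = T_in − Q'·ΣR_partial = 461 °C − (282.6)(0.5932) = 293 °C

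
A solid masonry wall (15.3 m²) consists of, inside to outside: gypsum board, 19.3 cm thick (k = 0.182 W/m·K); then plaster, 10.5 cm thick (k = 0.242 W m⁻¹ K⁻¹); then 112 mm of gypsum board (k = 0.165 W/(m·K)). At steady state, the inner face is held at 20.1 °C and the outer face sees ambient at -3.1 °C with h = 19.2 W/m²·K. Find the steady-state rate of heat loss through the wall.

Q = 160 W

Series thermal resistances, inner to outer:
  R_gypsum board = L/(kA) = 0.193/(0.182·15.3) = 0.06931 K/W
  R_plaster = L/(kA) = 0.105/(0.242·15.3) = 0.02836 K/W
  R_gypsum board = L/(kA) = 0.112/(0.165·15.3) = 0.04437 K/W
  R_conv,out = 1/(hA) = 1/(19.2·15.3) = 0.003404 K/W
ΣR = 0.06931 + 0.02836 + 0.04437 + 0.003404 = 0.1454 K/W
Q = ΔT/ΣR = (20.1 °C − -3.1 °C)/0.1454 = 160 W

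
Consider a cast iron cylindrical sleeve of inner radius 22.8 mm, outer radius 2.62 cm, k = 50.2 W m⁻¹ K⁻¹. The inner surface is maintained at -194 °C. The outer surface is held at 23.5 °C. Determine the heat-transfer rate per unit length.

Q' = 2πk·ΔT/ln(r₂/r₁) = 2π × 50.2 × 217.5 / ln(0.0262/0.0228) = 4.94×10^5 W/m

Q' = 494 kW/m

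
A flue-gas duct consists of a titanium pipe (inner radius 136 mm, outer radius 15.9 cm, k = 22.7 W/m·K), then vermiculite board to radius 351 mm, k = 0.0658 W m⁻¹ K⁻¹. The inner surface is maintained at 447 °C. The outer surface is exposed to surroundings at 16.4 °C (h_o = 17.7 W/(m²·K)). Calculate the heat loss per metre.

Series thermal resistances, inner to outer:
  R'_titanium = ln(0.159/0.136)/(2πk) = 0.1562/(2π·22.7) = 0.001096 m·K/W
  R'_vermiculite board = ln(0.351/0.159)/(2πk) = 0.7919/(2π·0.0658) = 1.915 m·K/W
  R'_conv,out = 1/(2πr h) = 1/(2π·0.351·17.7) = 0.02562 m·K/W
ΣR = 0.001096 + 1.915 + 0.02562 = 1.942 m·K/W
Q' = ΔT/ΣR = (447 °C − 16.4 °C)/1.942 = 222 W/m

Q' = 222 W/m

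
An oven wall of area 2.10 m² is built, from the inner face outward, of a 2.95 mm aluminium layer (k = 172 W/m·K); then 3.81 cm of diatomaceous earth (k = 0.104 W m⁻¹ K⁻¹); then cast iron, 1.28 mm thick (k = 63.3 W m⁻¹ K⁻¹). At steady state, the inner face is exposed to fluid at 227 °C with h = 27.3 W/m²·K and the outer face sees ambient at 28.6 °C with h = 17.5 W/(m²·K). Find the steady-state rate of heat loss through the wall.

Resistance network (inner→outer):
  R_conv,in = 1/(hA) = 1/(27.3·2.10) = 0.01744 K/W
  R_aluminium = L/(kA) = 0.00295/(172·2.10) = 8.167×10^-6 K/W
  R_diatomaceous earth = L/(kA) = 0.0381/(0.104·2.10) = 0.1745 K/W
  R_cast iron = L/(kA) = 0.00128/(63.3·2.10) = 9.629×10^-6 K/W
  R_conv,out = 1/(hA) = 1/(17.5·2.10) = 0.02721 K/W
ΣR = 0.01744 + 8.167×10^-6 + 0.1745 + 9.629×10^-6 + 0.02721 = 0.2192 K/W
Q = ΔT/ΣR = (227 °C − 28.6 °C)/0.2192 = 905 W

Q = 905 W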